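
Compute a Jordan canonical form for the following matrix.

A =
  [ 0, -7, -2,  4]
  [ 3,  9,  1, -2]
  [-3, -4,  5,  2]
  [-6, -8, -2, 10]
J_3(6) ⊕ J_1(6)

The characteristic polynomial is
  det(x·I − A) = x^4 - 24*x^3 + 216*x^2 - 864*x + 1296 = (x - 6)^4

Eigenvalues and multiplicities (the geometric multiplicity of λ is n − rank(A − λI), which equals the number of Jordan blocks for λ):
  λ = 6: algebraic multiplicity = 4, geometric multiplicity = 2

Determining the block sizes for each eigenvalue:
  λ = 6: with am = 4 and gm = 2, the partition is not yet determined (e.g. several partitions of 4 into 2 parts exist). Let N = A − (6)·I. Computing rank(N^1) = 2, rank(N^2) = 1, rank(N^3) = 0; the number of blocks of size ≥ j is rank(N^{j−1}) − rank(N^j), giving [2, 1, 1]. So we have 1 block(s) of size 3, 1 block(s) of size 1 → block sizes [3, 1]

Assembling the blocks gives a Jordan form
J =
  [6, 1, 0, 0]
  [0, 6, 1, 0]
  [0, 0, 6, 0]
  [0, 0, 0, 6]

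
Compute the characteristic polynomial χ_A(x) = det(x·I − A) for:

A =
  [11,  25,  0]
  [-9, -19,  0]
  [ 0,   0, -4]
x^3 + 12*x^2 + 48*x + 64

Expanding det(x·I − A) (e.g. by cofactor expansion or by noting that A is similar to its Jordan form J, which has the same characteristic polynomial as A) gives
  χ_A(x) = x^3 + 12*x^2 + 48*x + 64
which factors as (x + 4)^3. The eigenvalues (with algebraic multiplicities) are λ = -4 with multiplicity 3.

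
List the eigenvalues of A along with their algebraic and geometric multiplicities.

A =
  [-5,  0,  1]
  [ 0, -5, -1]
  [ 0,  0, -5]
λ = -5: alg = 3, geom = 2

Step 1 — factor the characteristic polynomial to read off the algebraic multiplicities:
  χ_A(x) = (x + 5)^3

Step 2 — compute geometric multiplicities via the rank-nullity identity g(λ) = n − rank(A − λI):
  rank(A − (-5)·I) = 1, so dim ker(A − (-5)·I) = n − 1 = 2

Summary:
  λ = -5: algebraic multiplicity = 3, geometric multiplicity = 2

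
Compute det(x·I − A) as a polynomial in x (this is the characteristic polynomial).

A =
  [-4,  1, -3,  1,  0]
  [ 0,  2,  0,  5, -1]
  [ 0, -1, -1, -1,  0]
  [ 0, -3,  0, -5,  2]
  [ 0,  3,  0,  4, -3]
x^5 + 11*x^4 + 43*x^3 + 73*x^2 + 56*x + 16

Expanding det(x·I − A) (e.g. by cofactor expansion or by noting that A is similar to its Jordan form J, which has the same characteristic polynomial as A) gives
  χ_A(x) = x^5 + 11*x^4 + 43*x^3 + 73*x^2 + 56*x + 16
which factors as (x + 1)^3*(x + 4)^2. The eigenvalues (with algebraic multiplicities) are λ = -4 with multiplicity 2, λ = -1 with multiplicity 3.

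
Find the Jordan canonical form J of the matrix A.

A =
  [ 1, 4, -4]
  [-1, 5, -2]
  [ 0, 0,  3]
J_2(3) ⊕ J_1(3)

The characteristic polynomial is
  det(x·I − A) = x^3 - 9*x^2 + 27*x - 27 = (x - 3)^3

Eigenvalues and multiplicities (the geometric multiplicity of λ is n − rank(A − λI), which equals the number of Jordan blocks for λ):
  λ = 3: algebraic multiplicity = 3, geometric multiplicity = 2

Determining the block sizes for each eigenvalue:
  λ = 3: 2 blocks summing to 3 forces exactly one block of size 2 and the rest size 1 → block sizes [2, 1]

Assembling the blocks gives a Jordan form
J =
  [3, 1, 0]
  [0, 3, 0]
  [0, 0, 3]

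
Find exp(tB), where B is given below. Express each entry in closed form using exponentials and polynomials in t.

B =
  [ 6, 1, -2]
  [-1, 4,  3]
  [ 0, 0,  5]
e^{tB} =
  [t*exp(5*t) + exp(5*t), t*exp(5*t), t^2*exp(5*t)/2 - 2*t*exp(5*t)]
  [-t*exp(5*t), -t*exp(5*t) + exp(5*t), -t^2*exp(5*t)/2 + 3*t*exp(5*t)]
  [0, 0, exp(5*t)]

Strategy: write B = P · J · P⁻¹ where J is a Jordan canonical form, so e^{tB} = P · e^{tJ} · P⁻¹, and e^{tJ} can be computed block-by-block.

B has Jordan form
J =
  [5, 1, 0]
  [0, 5, 1]
  [0, 0, 5]
(up to reordering of blocks).

Per-block formulas:
  For a 3×3 Jordan block J_3(5): exp(t · J_3(5)) = e^(5t)·(I + t·N + (t^2/2)·N^2), where N is the 3×3 nilpotent shift.

After assembling e^{tJ} and conjugating by P, we get:

e^{tB} =
  [t*exp(5*t) + exp(5*t), t*exp(5*t), t^2*exp(5*t)/2 - 2*t*exp(5*t)]
  [-t*exp(5*t), -t*exp(5*t) + exp(5*t), -t^2*exp(5*t)/2 + 3*t*exp(5*t)]
  [0, 0, exp(5*t)]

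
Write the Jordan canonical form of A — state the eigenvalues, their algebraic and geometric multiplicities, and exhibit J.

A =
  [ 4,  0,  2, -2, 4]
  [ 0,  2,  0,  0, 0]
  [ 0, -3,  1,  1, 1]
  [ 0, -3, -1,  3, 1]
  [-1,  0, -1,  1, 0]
J_3(2) ⊕ J_1(2) ⊕ J_1(2)

The characteristic polynomial is
  det(x·I − A) = x^5 - 10*x^4 + 40*x^3 - 80*x^2 + 80*x - 32 = (x - 2)^5

Eigenvalues and multiplicities (the geometric multiplicity of λ is n − rank(A − λI), which equals the number of Jordan blocks for λ):
  λ = 2: algebraic multiplicity = 5, geometric multiplicity = 3

Determining the block sizes for each eigenvalue:
  λ = 2: with am = 5 and gm = 3, the partition is not yet determined (e.g. several partitions of 5 into 3 parts exist). Let N = A − (2)·I. Computing rank(N^1) = 2, rank(N^2) = 1, rank(N^3) = 0; the number of blocks of size ≥ j is rank(N^{j−1}) − rank(N^j), giving [3, 1, 1]. So we have 1 block(s) of size 3, 2 block(s) of size 1 → block sizes [3, 1, 1]

Assembling the blocks gives a Jordan form
J =
  [2, 1, 0, 0, 0]
  [0, 2, 1, 0, 0]
  [0, 0, 2, 0, 0]
  [0, 0, 0, 2, 0]
  [0, 0, 0, 0, 2]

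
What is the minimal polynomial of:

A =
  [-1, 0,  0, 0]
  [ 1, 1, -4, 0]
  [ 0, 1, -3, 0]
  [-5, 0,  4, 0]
x^4 + 3*x^3 + 3*x^2 + x

The characteristic polynomial is χ_A(x) = x*(x + 1)^3, so the eigenvalues are known. The minimal polynomial is
  m_A(x) = Π_λ (x − λ)^{k_λ}
where k_λ is the size of the *largest* Jordan block for λ (equivalently, the smallest k with (A − λI)^k v = 0 for every generalised eigenvector v of λ).

  λ = -1: largest Jordan block has size 3, contributing (x + 1)^3
  λ = 0: largest Jordan block has size 1, contributing (x − 0)

So m_A(x) = x*(x + 1)^3 = x^4 + 3*x^3 + 3*x^2 + x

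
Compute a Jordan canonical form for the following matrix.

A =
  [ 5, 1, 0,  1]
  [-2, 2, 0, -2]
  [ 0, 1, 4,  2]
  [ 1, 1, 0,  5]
J_2(4) ⊕ J_2(4)

The characteristic polynomial is
  det(x·I − A) = x^4 - 16*x^3 + 96*x^2 - 256*x + 256 = (x - 4)^4

Eigenvalues and multiplicities (the geometric multiplicity of λ is n − rank(A − λI), which equals the number of Jordan blocks for λ):
  λ = 4: algebraic multiplicity = 4, geometric multiplicity = 2

Determining the block sizes for each eigenvalue:
  λ = 4: with am = 4 and gm = 2, the partition is not yet determined (e.g. several partitions of 4 into 2 parts exist). Let N = A − (4)·I. Computing rank(N^1) = 2, rank(N^2) = 0; the number of blocks of size ≥ j is rank(N^{j−1}) − rank(N^j), giving [2, 2]. So we have 2 block(s) of size 2 → block sizes [2, 2]

Assembling the blocks gives a Jordan form
J =
  [4, 1, 0, 0]
  [0, 4, 0, 0]
  [0, 0, 4, 1]
  [0, 0, 0, 4]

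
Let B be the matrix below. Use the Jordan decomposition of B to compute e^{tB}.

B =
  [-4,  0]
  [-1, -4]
e^{tB} =
  [exp(-4*t), 0]
  [-t*exp(-4*t), exp(-4*t)]

Strategy: write B = P · J · P⁻¹ where J is a Jordan canonical form, so e^{tB} = P · e^{tJ} · P⁻¹, and e^{tJ} can be computed block-by-block.

B has Jordan form
J =
  [-4,  1]
  [ 0, -4]
(up to reordering of blocks).

Per-block formulas:
  For a 2×2 Jordan block J_2(-4): exp(t · J_2(-4)) = e^(-4t)·(I + t·N), where N is the 2×2 nilpotent shift.

After assembling e^{tJ} and conjugating by P, we get:

e^{tB} =
  [exp(-4*t), 0]
  [-t*exp(-4*t), exp(-4*t)]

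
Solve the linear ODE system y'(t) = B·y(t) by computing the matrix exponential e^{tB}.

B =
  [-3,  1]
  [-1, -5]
e^{tB} =
  [t*exp(-4*t) + exp(-4*t), t*exp(-4*t)]
  [-t*exp(-4*t), -t*exp(-4*t) + exp(-4*t)]

Strategy: write B = P · J · P⁻¹ where J is a Jordan canonical form, so e^{tB} = P · e^{tJ} · P⁻¹, and e^{tJ} can be computed block-by-block.

B has Jordan form
J =
  [-4,  1]
  [ 0, -4]
(up to reordering of blocks).

Per-block formulas:
  For a 2×2 Jordan block J_2(-4): exp(t · J_2(-4)) = e^(-4t)·(I + t·N), where N is the 2×2 nilpotent shift.

After assembling e^{tJ} and conjugating by P, we get:

e^{tB} =
  [t*exp(-4*t) + exp(-4*t), t*exp(-4*t)]
  [-t*exp(-4*t), -t*exp(-4*t) + exp(-4*t)]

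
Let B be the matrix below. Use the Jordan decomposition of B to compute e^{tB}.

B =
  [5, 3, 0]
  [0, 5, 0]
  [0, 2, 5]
e^{tB} =
  [exp(5*t), 3*t*exp(5*t), 0]
  [0, exp(5*t), 0]
  [0, 2*t*exp(5*t), exp(5*t)]

Strategy: write B = P · J · P⁻¹ where J is a Jordan canonical form, so e^{tB} = P · e^{tJ} · P⁻¹, and e^{tJ} can be computed block-by-block.

B has Jordan form
J =
  [5, 1, 0]
  [0, 5, 0]
  [0, 0, 5]
(up to reordering of blocks).

Per-block formulas:
  For a 2×2 Jordan block J_2(5): exp(t · J_2(5)) = e^(5t)·(I + t·N), where N is the 2×2 nilpotent shift.
  For a 1×1 block at λ = 5: exp(t · [5]) = [e^(5t)].

After assembling e^{tJ} and conjugating by P, we get:

e^{tB} =
  [exp(5*t), 3*t*exp(5*t), 0]
  [0, exp(5*t), 0]
  [0, 2*t*exp(5*t), exp(5*t)]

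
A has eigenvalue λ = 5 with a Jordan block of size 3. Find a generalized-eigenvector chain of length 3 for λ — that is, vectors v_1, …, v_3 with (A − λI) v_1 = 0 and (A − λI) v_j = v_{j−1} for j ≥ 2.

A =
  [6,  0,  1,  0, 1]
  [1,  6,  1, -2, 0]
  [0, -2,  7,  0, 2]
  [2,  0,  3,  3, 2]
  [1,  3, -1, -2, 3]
A Jordan chain for λ = 5 of length 3:
v_1 = (2, -2, 0, 0, -2)ᵀ
v_2 = (1, 1, 0, 2, 1)ᵀ
v_3 = (1, 0, 0, 0, 0)ᵀ

Let N = A − (5)·I. We want v_3 with N^3 v_3 = 0 but N^2 v_3 ≠ 0; then v_{j-1} := N · v_j for j = 3, …, 2.

Pick v_3 = (1, 0, 0, 0, 0)ᵀ.
Then v_2 = N · v_3 = (1, 1, 0, 2, 1)ᵀ.
Then v_1 = N · v_2 = (2, -2, 0, 0, -2)ᵀ.

Sanity check: (A − (5)·I) v_1 = (0, 0, 0, 0, 0)ᵀ = 0. ✓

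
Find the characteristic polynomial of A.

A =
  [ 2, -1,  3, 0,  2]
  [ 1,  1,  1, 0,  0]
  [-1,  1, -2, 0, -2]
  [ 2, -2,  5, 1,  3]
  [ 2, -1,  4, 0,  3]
x^5 - 5*x^4 + 10*x^3 - 10*x^2 + 5*x - 1

Expanding det(x·I − A) (e.g. by cofactor expansion or by noting that A is similar to its Jordan form J, which has the same characteristic polynomial as A) gives
  χ_A(x) = x^5 - 5*x^4 + 10*x^3 - 10*x^2 + 5*x - 1
which factors as (x - 1)^5. The eigenvalues (with algebraic multiplicities) are λ = 1 with multiplicity 5.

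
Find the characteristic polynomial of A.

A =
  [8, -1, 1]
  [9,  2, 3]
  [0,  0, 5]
x^3 - 15*x^2 + 75*x - 125

Expanding det(x·I − A) (e.g. by cofactor expansion or by noting that A is similar to its Jordan form J, which has the same characteristic polynomial as A) gives
  χ_A(x) = x^3 - 15*x^2 + 75*x - 125
which factors as (x - 5)^3. The eigenvalues (with algebraic multiplicities) are λ = 5 with multiplicity 3.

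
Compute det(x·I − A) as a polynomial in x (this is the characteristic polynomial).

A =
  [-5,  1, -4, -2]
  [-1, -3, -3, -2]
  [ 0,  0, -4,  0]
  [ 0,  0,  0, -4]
x^4 + 16*x^3 + 96*x^2 + 256*x + 256

Expanding det(x·I − A) (e.g. by cofactor expansion or by noting that A is similar to its Jordan form J, which has the same characteristic polynomial as A) gives
  χ_A(x) = x^4 + 16*x^3 + 96*x^2 + 256*x + 256
which factors as (x + 4)^4. The eigenvalues (with algebraic multiplicities) are λ = -4 with multiplicity 4.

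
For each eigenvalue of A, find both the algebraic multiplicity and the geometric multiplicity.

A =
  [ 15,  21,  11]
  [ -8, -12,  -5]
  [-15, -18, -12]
λ = -3: alg = 3, geom = 1

Step 1 — factor the characteristic polynomial to read off the algebraic multiplicities:
  χ_A(x) = (x + 3)^3

Step 2 — compute geometric multiplicities via the rank-nullity identity g(λ) = n − rank(A − λI):
  rank(A − (-3)·I) = 2, so dim ker(A − (-3)·I) = n − 2 = 1

Summary:
  λ = -3: algebraic multiplicity = 3, geometric multiplicity = 1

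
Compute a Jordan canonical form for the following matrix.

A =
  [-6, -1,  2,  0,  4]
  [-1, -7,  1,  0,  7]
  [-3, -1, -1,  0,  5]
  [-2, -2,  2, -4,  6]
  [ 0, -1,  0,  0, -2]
J_3(-4) ⊕ J_1(-4) ⊕ J_1(-4)

The characteristic polynomial is
  det(x·I − A) = x^5 + 20*x^4 + 160*x^3 + 640*x^2 + 1280*x + 1024 = (x + 4)^5

Eigenvalues and multiplicities (the geometric multiplicity of λ is n − rank(A − λI), which equals the number of Jordan blocks for λ):
  λ = -4: algebraic multiplicity = 5, geometric multiplicity = 3

Determining the block sizes for each eigenvalue:
  λ = -4: with am = 5 and gm = 3, the partition is not yet determined (e.g. several partitions of 5 into 3 parts exist). Let N = A − (-4)·I. Computing rank(N^1) = 2, rank(N^2) = 1, rank(N^3) = 0; the number of blocks of size ≥ j is rank(N^{j−1}) − rank(N^j), giving [3, 1, 1]. So we have 1 block(s) of size 3, 2 block(s) of size 1 → block sizes [3, 1, 1]

Assembling the blocks gives a Jordan form
J =
  [-4,  1,  0,  0,  0]
  [ 0, -4,  1,  0,  0]
  [ 0,  0, -4,  0,  0]
  [ 0,  0,  0, -4,  0]
  [ 0,  0,  0,  0, -4]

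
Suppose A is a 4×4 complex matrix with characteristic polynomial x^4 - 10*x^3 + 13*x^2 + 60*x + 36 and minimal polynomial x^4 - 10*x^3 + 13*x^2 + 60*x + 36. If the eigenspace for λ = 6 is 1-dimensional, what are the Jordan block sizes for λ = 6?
Block sizes for λ = 6: [2]

Step 1 — from the characteristic polynomial, algebraic multiplicity of λ = 6 is 2. From dim ker(A − (6)·I) = 1, there are exactly 1 Jordan blocks for λ = 6.
Step 2 — from the minimal polynomial, the factor (x − 6)^2 tells us the largest block for λ = 6 has size 2.
Step 3 — with total size 2, 1 blocks, and largest block 2, the block sizes (in nonincreasing order) are [2].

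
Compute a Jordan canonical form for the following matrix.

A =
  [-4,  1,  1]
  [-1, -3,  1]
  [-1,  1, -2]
J_3(-3)

The characteristic polynomial is
  det(x·I − A) = x^3 + 9*x^2 + 27*x + 27 = (x + 3)^3

Eigenvalues and multiplicities (the geometric multiplicity of λ is n − rank(A − λI), which equals the number of Jordan blocks for λ):
  λ = -3: algebraic multiplicity = 3, geometric multiplicity = 1

Determining the block sizes for each eigenvalue:
  λ = -3: one block (gm = 1), so the single block has size am = 3 → block sizes [3]

Assembling the blocks gives a Jordan form
J =
  [-3,  1,  0]
  [ 0, -3,  1]
  [ 0,  0, -3]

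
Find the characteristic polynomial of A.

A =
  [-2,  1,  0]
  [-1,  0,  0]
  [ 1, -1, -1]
x^3 + 3*x^2 + 3*x + 1

Expanding det(x·I − A) (e.g. by cofactor expansion or by noting that A is similar to its Jordan form J, which has the same characteristic polynomial as A) gives
  χ_A(x) = x^3 + 3*x^2 + 3*x + 1
which factors as (x + 1)^3. The eigenvalues (with algebraic multiplicities) are λ = -1 with multiplicity 3.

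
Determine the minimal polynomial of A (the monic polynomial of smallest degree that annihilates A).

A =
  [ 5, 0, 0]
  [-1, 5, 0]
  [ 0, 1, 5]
x^3 - 15*x^2 + 75*x - 125

The characteristic polynomial is χ_A(x) = (x - 5)^3, so the eigenvalues are known. The minimal polynomial is
  m_A(x) = Π_λ (x − λ)^{k_λ}
where k_λ is the size of the *largest* Jordan block for λ (equivalently, the smallest k with (A − λI)^k v = 0 for every generalised eigenvector v of λ).

  λ = 5: largest Jordan block has size 3, contributing (x − 5)^3

So m_A(x) = (x - 5)^3 = x^3 - 15*x^2 + 75*x - 125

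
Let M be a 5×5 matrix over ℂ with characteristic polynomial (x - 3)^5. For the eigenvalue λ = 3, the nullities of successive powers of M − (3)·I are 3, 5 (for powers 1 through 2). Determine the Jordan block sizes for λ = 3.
Block sizes for λ = 3: [2, 2, 1]

From the dimensions of kernels of powers, the number of Jordan blocks of size at least j is d_j − d_{j−1} where d_j = dim ker(N^j) (with d_0 = 0). Computing the differences gives [3, 2].
The number of blocks of size exactly k is (#blocks of size ≥ k) − (#blocks of size ≥ k + 1), so the partition is: 1 block(s) of size 1, 2 block(s) of size 2.
In nonincreasing order the block sizes are [2, 2, 1].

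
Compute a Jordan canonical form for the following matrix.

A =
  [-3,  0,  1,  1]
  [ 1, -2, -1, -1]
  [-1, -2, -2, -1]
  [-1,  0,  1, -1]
J_3(-2) ⊕ J_1(-2)

The characteristic polynomial is
  det(x·I − A) = x^4 + 8*x^3 + 24*x^2 + 32*x + 16 = (x + 2)^4

Eigenvalues and multiplicities (the geometric multiplicity of λ is n − rank(A − λI), which equals the number of Jordan blocks for λ):
  λ = -2: algebraic multiplicity = 4, geometric multiplicity = 2

Determining the block sizes for each eigenvalue:
  λ = -2: with am = 4 and gm = 2, the partition is not yet determined (e.g. several partitions of 4 into 2 parts exist). Let N = A − (-2)·I. Computing rank(N^1) = 2, rank(N^2) = 1, rank(N^3) = 0; the number of blocks of size ≥ j is rank(N^{j−1}) − rank(N^j), giving [2, 1, 1]. So we have 1 block(s) of size 3, 1 block(s) of size 1 → block sizes [3, 1]

Assembling the blocks gives a Jordan form
J =
  [-2,  1,  0,  0]
  [ 0, -2,  1,  0]
  [ 0,  0, -2,  0]
  [ 0,  0,  0, -2]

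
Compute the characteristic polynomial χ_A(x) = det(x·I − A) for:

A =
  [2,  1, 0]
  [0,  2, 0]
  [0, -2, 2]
x^3 - 6*x^2 + 12*x - 8

Expanding det(x·I − A) (e.g. by cofactor expansion or by noting that A is similar to its Jordan form J, which has the same characteristic polynomial as A) gives
  χ_A(x) = x^3 - 6*x^2 + 12*x - 8
which factors as (x - 2)^3. The eigenvalues (with algebraic multiplicities) are λ = 2 with multiplicity 3.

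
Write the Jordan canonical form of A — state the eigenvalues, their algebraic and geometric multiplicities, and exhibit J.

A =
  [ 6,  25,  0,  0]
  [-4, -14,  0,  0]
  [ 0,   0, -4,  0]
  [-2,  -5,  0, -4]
J_2(-4) ⊕ J_1(-4) ⊕ J_1(-4)

The characteristic polynomial is
  det(x·I − A) = x^4 + 16*x^3 + 96*x^2 + 256*x + 256 = (x + 4)^4

Eigenvalues and multiplicities (the geometric multiplicity of λ is n − rank(A − λI), which equals the number of Jordan blocks for λ):
  λ = -4: algebraic multiplicity = 4, geometric multiplicity = 3

Determining the block sizes for each eigenvalue:
  λ = -4: 3 blocks summing to 4 forces exactly one block of size 2 and the rest size 1 → block sizes [2, 1, 1]

Assembling the blocks gives a Jordan form
J =
  [-4,  1,  0,  0]
  [ 0, -4,  0,  0]
  [ 0,  0, -4,  0]
  [ 0,  0,  0, -4]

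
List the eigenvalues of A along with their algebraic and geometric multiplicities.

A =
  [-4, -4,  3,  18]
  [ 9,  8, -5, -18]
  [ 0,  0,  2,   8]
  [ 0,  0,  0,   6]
λ = 2: alg = 3, geom = 1; λ = 6: alg = 1, geom = 1

Step 1 — factor the characteristic polynomial to read off the algebraic multiplicities:
  χ_A(x) = (x - 6)*(x - 2)^3

Step 2 — compute geometric multiplicities via the rank-nullity identity g(λ) = n − rank(A − λI):
  rank(A − (2)·I) = 3, so dim ker(A − (2)·I) = n − 3 = 1
  rank(A − (6)·I) = 3, so dim ker(A − (6)·I) = n − 3 = 1

Summary:
  λ = 2: algebraic multiplicity = 3, geometric multiplicity = 1
  λ = 6: algebraic multiplicity = 1, geometric multiplicity = 1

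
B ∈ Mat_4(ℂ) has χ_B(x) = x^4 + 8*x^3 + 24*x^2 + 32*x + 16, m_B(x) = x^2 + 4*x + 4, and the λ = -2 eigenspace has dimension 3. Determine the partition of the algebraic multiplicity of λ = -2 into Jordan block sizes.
Block sizes for λ = -2: [2, 1, 1]

Step 1 — from the characteristic polynomial, algebraic multiplicity of λ = -2 is 4. From dim ker(B − (-2)·I) = 3, there are exactly 3 Jordan blocks for λ = -2.
Step 2 — from the minimal polynomial, the factor (x + 2)^2 tells us the largest block for λ = -2 has size 2.
Step 3 — with total size 4, 3 blocks, and largest block 2, the block sizes (in nonincreasing order) are [2, 1, 1].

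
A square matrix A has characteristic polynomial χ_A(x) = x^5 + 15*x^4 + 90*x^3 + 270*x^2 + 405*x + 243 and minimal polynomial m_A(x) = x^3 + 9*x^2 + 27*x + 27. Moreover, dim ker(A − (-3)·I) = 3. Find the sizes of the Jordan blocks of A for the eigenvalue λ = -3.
Block sizes for λ = -3: [3, 1, 1]

Step 1 — from the characteristic polynomial, algebraic multiplicity of λ = -3 is 5. From dim ker(A − (-3)·I) = 3, there are exactly 3 Jordan blocks for λ = -3.
Step 2 — from the minimal polynomial, the factor (x + 3)^3 tells us the largest block for λ = -3 has size 3.
Step 3 — with total size 5, 3 blocks, and largest block 3, the block sizes (in nonincreasing order) are [3, 1, 1].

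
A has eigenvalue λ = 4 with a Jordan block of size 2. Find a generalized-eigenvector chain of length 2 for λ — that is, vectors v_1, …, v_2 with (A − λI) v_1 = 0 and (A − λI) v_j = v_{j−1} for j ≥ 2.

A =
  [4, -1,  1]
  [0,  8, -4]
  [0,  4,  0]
A Jordan chain for λ = 4 of length 2:
v_1 = (-1, 4, 4)ᵀ
v_2 = (0, 1, 0)ᵀ

Let N = A − (4)·I. We want v_2 with N^2 v_2 = 0 but N^1 v_2 ≠ 0; then v_{j-1} := N · v_j for j = 2, …, 2.

Pick v_2 = (0, 1, 0)ᵀ.
Then v_1 = N · v_2 = (-1, 4, 4)ᵀ.

Sanity check: (A − (4)·I) v_1 = (0, 0, 0)ᵀ = 0. ✓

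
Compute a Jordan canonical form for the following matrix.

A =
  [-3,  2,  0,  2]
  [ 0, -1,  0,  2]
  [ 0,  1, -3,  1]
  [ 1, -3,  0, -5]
J_3(-3) ⊕ J_1(-3)

The characteristic polynomial is
  det(x·I − A) = x^4 + 12*x^3 + 54*x^2 + 108*x + 81 = (x + 3)^4

Eigenvalues and multiplicities (the geometric multiplicity of λ is n − rank(A − λI), which equals the number of Jordan blocks for λ):
  λ = -3: algebraic multiplicity = 4, geometric multiplicity = 2

Determining the block sizes for each eigenvalue:
  λ = -3: with am = 4 and gm = 2, the partition is not yet determined (e.g. several partitions of 4 into 2 parts exist). Let N = A − (-3)·I. Computing rank(N^1) = 2, rank(N^2) = 1, rank(N^3) = 0; the number of blocks of size ≥ j is rank(N^{j−1}) − rank(N^j), giving [2, 1, 1]. So we have 1 block(s) of size 3, 1 block(s) of size 1 → block sizes [3, 1]

Assembling the blocks gives a Jordan form
J =
  [-3,  1,  0,  0]
  [ 0, -3,  1,  0]
  [ 0,  0, -3,  0]
  [ 0,  0,  0, -3]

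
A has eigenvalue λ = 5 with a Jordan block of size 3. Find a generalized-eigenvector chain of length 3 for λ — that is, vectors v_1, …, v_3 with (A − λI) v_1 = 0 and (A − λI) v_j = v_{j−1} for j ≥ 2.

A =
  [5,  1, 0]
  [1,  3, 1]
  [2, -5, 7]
A Jordan chain for λ = 5 of length 3:
v_1 = (1, 0, -1)ᵀ
v_2 = (0, 1, 2)ᵀ
v_3 = (1, 0, 0)ᵀ

Let N = A − (5)·I. We want v_3 with N^3 v_3 = 0 but N^2 v_3 ≠ 0; then v_{j-1} := N · v_j for j = 3, …, 2.

Pick v_3 = (1, 0, 0)ᵀ.
Then v_2 = N · v_3 = (0, 1, 2)ᵀ.
Then v_1 = N · v_2 = (1, 0, -1)ᵀ.

Sanity check: (A − (5)·I) v_1 = (0, 0, 0)ᵀ = 0. ✓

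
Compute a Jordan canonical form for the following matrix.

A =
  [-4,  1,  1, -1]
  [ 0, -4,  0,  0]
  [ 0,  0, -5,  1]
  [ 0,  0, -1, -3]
J_2(-4) ⊕ J_2(-4)

The characteristic polynomial is
  det(x·I − A) = x^4 + 16*x^3 + 96*x^2 + 256*x + 256 = (x + 4)^4

Eigenvalues and multiplicities (the geometric multiplicity of λ is n − rank(A − λI), which equals the number of Jordan blocks for λ):
  λ = -4: algebraic multiplicity = 4, geometric multiplicity = 2

Determining the block sizes for each eigenvalue:
  λ = -4: with am = 4 and gm = 2, the partition is not yet determined (e.g. several partitions of 4 into 2 parts exist). Let N = A − (-4)·I. Computing rank(N^1) = 2, rank(N^2) = 0; the number of blocks of size ≥ j is rank(N^{j−1}) − rank(N^j), giving [2, 2]. So we have 2 block(s) of size 2 → block sizes [2, 2]

Assembling the blocks gives a Jordan form
J =
  [-4,  1,  0,  0]
  [ 0, -4,  0,  0]
  [ 0,  0, -4,  1]
  [ 0,  0,  0, -4]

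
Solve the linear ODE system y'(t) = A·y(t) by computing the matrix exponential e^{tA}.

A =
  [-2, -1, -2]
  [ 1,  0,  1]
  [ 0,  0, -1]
e^{tA} =
  [-t*exp(-t) + exp(-t), -t*exp(-t), t^2*exp(-t)/2 - 2*t*exp(-t)]
  [t*exp(-t), t*exp(-t) + exp(-t), -t^2*exp(-t)/2 + t*exp(-t)]
  [0, 0, exp(-t)]

Strategy: write A = P · J · P⁻¹ where J is a Jordan canonical form, so e^{tA} = P · e^{tJ} · P⁻¹, and e^{tJ} can be computed block-by-block.

A has Jordan form
J =
  [-1,  1,  0]
  [ 0, -1,  1]
  [ 0,  0, -1]
(up to reordering of blocks).

Per-block formulas:
  For a 3×3 Jordan block J_3(-1): exp(t · J_3(-1)) = e^(-1t)·(I + t·N + (t^2/2)·N^2), where N is the 3×3 nilpotent shift.

After assembling e^{tJ} and conjugating by P, we get:

e^{tA} =
  [-t*exp(-t) + exp(-t), -t*exp(-t), t^2*exp(-t)/2 - 2*t*exp(-t)]
  [t*exp(-t), t*exp(-t) + exp(-t), -t^2*exp(-t)/2 + t*exp(-t)]
  [0, 0, exp(-t)]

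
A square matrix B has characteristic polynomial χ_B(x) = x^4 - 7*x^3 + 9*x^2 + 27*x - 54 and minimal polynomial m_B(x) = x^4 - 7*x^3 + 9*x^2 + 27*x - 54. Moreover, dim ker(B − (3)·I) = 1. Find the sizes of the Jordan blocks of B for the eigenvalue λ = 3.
Block sizes for λ = 3: [3]

Step 1 — from the characteristic polynomial, algebraic multiplicity of λ = 3 is 3. From dim ker(B − (3)·I) = 1, there are exactly 1 Jordan blocks for λ = 3.
Step 2 — from the minimal polynomial, the factor (x − 3)^3 tells us the largest block for λ = 3 has size 3.
Step 3 — with total size 3, 1 blocks, and largest block 3, the block sizes (in nonincreasing order) are [3].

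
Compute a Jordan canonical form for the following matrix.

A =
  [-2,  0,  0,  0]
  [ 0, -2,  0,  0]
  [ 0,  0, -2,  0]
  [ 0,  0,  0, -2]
J_1(-2) ⊕ J_1(-2) ⊕ J_1(-2) ⊕ J_1(-2)

The characteristic polynomial is
  det(x·I − A) = x^4 + 8*x^3 + 24*x^2 + 32*x + 16 = (x + 2)^4

Eigenvalues and multiplicities (the geometric multiplicity of λ is n − rank(A − λI), which equals the number of Jordan blocks for λ):
  λ = -2: algebraic multiplicity = 4, geometric multiplicity = 4

Determining the block sizes for each eigenvalue:
  λ = -2: gm = am = 4, so every block has size 1 → block sizes [1, 1, 1, 1]

Assembling the blocks gives a Jordan form
J =
  [-2,  0,  0,  0]
  [ 0, -2,  0,  0]
  [ 0,  0, -2,  0]
  [ 0,  0,  0, -2]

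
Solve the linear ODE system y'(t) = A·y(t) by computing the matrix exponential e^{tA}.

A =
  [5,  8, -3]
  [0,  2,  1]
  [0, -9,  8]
e^{tA} =
  [exp(5*t), 3*t^2*exp(5*t)/2 + 8*t*exp(5*t), -t^2*exp(5*t)/2 - 3*t*exp(5*t)]
  [0, -3*t*exp(5*t) + exp(5*t), t*exp(5*t)]
  [0, -9*t*exp(5*t), 3*t*exp(5*t) + exp(5*t)]

Strategy: write A = P · J · P⁻¹ where J is a Jordan canonical form, so e^{tA} = P · e^{tJ} · P⁻¹, and e^{tJ} can be computed block-by-block.

A has Jordan form
J =
  [5, 1, 0]
  [0, 5, 1]
  [0, 0, 5]
(up to reordering of blocks).

Per-block formulas:
  For a 3×3 Jordan block J_3(5): exp(t · J_3(5)) = e^(5t)·(I + t·N + (t^2/2)·N^2), where N is the 3×3 nilpotent shift.

After assembling e^{tJ} and conjugating by P, we get:

e^{tA} =
  [exp(5*t), 3*t^2*exp(5*t)/2 + 8*t*exp(5*t), -t^2*exp(5*t)/2 - 3*t*exp(5*t)]
  [0, -3*t*exp(5*t) + exp(5*t), t*exp(5*t)]
  [0, -9*t*exp(5*t), 3*t*exp(5*t) + exp(5*t)]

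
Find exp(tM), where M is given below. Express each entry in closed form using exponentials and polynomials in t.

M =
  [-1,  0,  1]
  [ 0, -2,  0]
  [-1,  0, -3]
e^{tM} =
  [t*exp(-2*t) + exp(-2*t), 0, t*exp(-2*t)]
  [0, exp(-2*t), 0]
  [-t*exp(-2*t), 0, -t*exp(-2*t) + exp(-2*t)]

Strategy: write M = P · J · P⁻¹ where J is a Jordan canonical form, so e^{tM} = P · e^{tJ} · P⁻¹, and e^{tJ} can be computed block-by-block.

M has Jordan form
J =
  [-2,  1,  0]
  [ 0, -2,  0]
  [ 0,  0, -2]
(up to reordering of blocks).

Per-block formulas:
  For a 1×1 block at λ = -2: exp(t · [-2]) = [e^(-2t)].
  For a 2×2 Jordan block J_2(-2): exp(t · J_2(-2)) = e^(-2t)·(I + t·N), where N is the 2×2 nilpotent shift.

After assembling e^{tJ} and conjugating by P, we get:

e^{tM} =
  [t*exp(-2*t) + exp(-2*t), 0, t*exp(-2*t)]
  [0, exp(-2*t), 0]
  [-t*exp(-2*t), 0, -t*exp(-2*t) + exp(-2*t)]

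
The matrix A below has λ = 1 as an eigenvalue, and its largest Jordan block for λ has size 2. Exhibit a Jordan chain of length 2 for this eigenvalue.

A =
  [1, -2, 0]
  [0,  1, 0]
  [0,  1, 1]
A Jordan chain for λ = 1 of length 2:
v_1 = (-2, 0, 1)ᵀ
v_2 = (0, 1, 0)ᵀ

Let N = A − (1)·I. We want v_2 with N^2 v_2 = 0 but N^1 v_2 ≠ 0; then v_{j-1} := N · v_j for j = 2, …, 2.

Pick v_2 = (0, 1, 0)ᵀ.
Then v_1 = N · v_2 = (-2, 0, 1)ᵀ.

Sanity check: (A − (1)·I) v_1 = (0, 0, 0)ᵀ = 0. ✓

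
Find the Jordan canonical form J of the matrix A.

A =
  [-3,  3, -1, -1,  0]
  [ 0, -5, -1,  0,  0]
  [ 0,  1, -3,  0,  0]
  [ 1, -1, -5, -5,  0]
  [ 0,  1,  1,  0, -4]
J_2(-4) ⊕ J_2(-4) ⊕ J_1(-4)

The characteristic polynomial is
  det(x·I − A) = x^5 + 20*x^4 + 160*x^3 + 640*x^2 + 1280*x + 1024 = (x + 4)^5

Eigenvalues and multiplicities (the geometric multiplicity of λ is n − rank(A − λI), which equals the number of Jordan blocks for λ):
  λ = -4: algebraic multiplicity = 5, geometric multiplicity = 3

Determining the block sizes for each eigenvalue:
  λ = -4: with am = 5 and gm = 3, the partition is not yet determined (e.g. several partitions of 5 into 3 parts exist). Let N = A − (-4)·I. Computing rank(N^1) = 2, rank(N^2) = 0; the number of blocks of size ≥ j is rank(N^{j−1}) − rank(N^j), giving [3, 2]. So we have 2 block(s) of size 2, 1 block(s) of size 1 → block sizes [2, 2, 1]

Assembling the blocks gives a Jordan form
J =
  [-4,  1,  0,  0,  0]
  [ 0, -4,  0,  0,  0]
  [ 0,  0, -4,  1,  0]
  [ 0,  0,  0, -4,  0]
  [ 0,  0,  0,  0, -4]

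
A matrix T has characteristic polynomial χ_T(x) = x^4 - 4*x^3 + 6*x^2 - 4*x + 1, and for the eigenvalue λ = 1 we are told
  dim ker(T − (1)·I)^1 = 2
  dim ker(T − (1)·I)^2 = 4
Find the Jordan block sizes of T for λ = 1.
Block sizes for λ = 1: [2, 2]

From the dimensions of kernels of powers, the number of Jordan blocks of size at least j is d_j − d_{j−1} where d_j = dim ker(N^j) (with d_0 = 0). Computing the differences gives [2, 2].
The number of blocks of size exactly k is (#blocks of size ≥ k) − (#blocks of size ≥ k + 1), so the partition is: 2 block(s) of size 2.
In nonincreasing order the block sizes are [2, 2].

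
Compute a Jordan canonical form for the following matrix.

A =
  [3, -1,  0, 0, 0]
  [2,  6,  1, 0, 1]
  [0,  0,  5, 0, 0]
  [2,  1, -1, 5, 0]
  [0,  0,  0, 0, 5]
J_1(4) ⊕ J_2(5) ⊕ J_2(5)

The characteristic polynomial is
  det(x·I − A) = x^5 - 24*x^4 + 230*x^3 - 1100*x^2 + 2625*x - 2500 = (x - 5)^4*(x - 4)

Eigenvalues and multiplicities (the geometric multiplicity of λ is n − rank(A − λI), which equals the number of Jordan blocks for λ):
  λ = 4: algebraic multiplicity = 1, geometric multiplicity = 1
  λ = 5: algebraic multiplicity = 4, geometric multiplicity = 2

Determining the block sizes for each eigenvalue:
  λ = 4: one block (gm = 1), so the single block has size am = 1 → block sizes [1]
  λ = 5: with am = 4 and gm = 2, the partition is not yet determined (e.g. several partitions of 4 into 2 parts exist). Let N = A − (5)·I. Computing rank(N^1) = 3, rank(N^2) = 1; the number of blocks of size ≥ j is rank(N^{j−1}) − rank(N^j), giving [2, 2]. So we have 2 block(s) of size 2 → block sizes [2, 2]

Assembling the blocks gives a Jordan form
J =
  [4, 0, 0, 0, 0]
  [0, 5, 1, 0, 0]
  [0, 0, 5, 0, 0]
  [0, 0, 0, 5, 1]
  [0, 0, 0, 0, 5]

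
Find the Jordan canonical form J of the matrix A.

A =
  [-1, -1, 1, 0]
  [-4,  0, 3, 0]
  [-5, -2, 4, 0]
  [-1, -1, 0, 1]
J_3(1) ⊕ J_1(1)

The characteristic polynomial is
  det(x·I − A) = x^4 - 4*x^3 + 6*x^2 - 4*x + 1 = (x - 1)^4

Eigenvalues and multiplicities (the geometric multiplicity of λ is n − rank(A − λI), which equals the number of Jordan blocks for λ):
  λ = 1: algebraic multiplicity = 4, geometric multiplicity = 2

Determining the block sizes for each eigenvalue:
  λ = 1: with am = 4 and gm = 2, the partition is not yet determined (e.g. several partitions of 4 into 2 parts exist). Let N = A − (1)·I. Computing rank(N^1) = 2, rank(N^2) = 1, rank(N^3) = 0; the number of blocks of size ≥ j is rank(N^{j−1}) − rank(N^j), giving [2, 1, 1]. So we have 1 block(s) of size 3, 1 block(s) of size 1 → block sizes [3, 1]

Assembling the blocks gives a Jordan form
J =
  [1, 1, 0, 0]
  [0, 1, 1, 0]
  [0, 0, 1, 0]
  [0, 0, 0, 1]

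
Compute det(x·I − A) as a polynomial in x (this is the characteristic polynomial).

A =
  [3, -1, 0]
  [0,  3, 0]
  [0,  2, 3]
x^3 - 9*x^2 + 27*x - 27

Expanding det(x·I − A) (e.g. by cofactor expansion or by noting that A is similar to its Jordan form J, which has the same characteristic polynomial as A) gives
  χ_A(x) = x^3 - 9*x^2 + 27*x - 27
which factors as (x - 3)^3. The eigenvalues (with algebraic multiplicities) are λ = 3 with multiplicity 3.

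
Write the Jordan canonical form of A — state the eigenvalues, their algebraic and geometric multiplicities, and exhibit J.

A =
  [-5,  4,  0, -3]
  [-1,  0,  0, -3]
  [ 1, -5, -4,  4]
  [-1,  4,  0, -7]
J_2(-4) ⊕ J_2(-4)

The characteristic polynomial is
  det(x·I − A) = x^4 + 16*x^3 + 96*x^2 + 256*x + 256 = (x + 4)^4

Eigenvalues and multiplicities (the geometric multiplicity of λ is n − rank(A − λI), which equals the number of Jordan blocks for λ):
  λ = -4: algebraic multiplicity = 4, geometric multiplicity = 2

Determining the block sizes for each eigenvalue:
  λ = -4: with am = 4 and gm = 2, the partition is not yet determined (e.g. several partitions of 4 into 2 parts exist). Let N = A − (-4)·I. Computing rank(N^1) = 2, rank(N^2) = 0; the number of blocks of size ≥ j is rank(N^{j−1}) − rank(N^j), giving [2, 2]. So we have 2 block(s) of size 2 → block sizes [2, 2]

Assembling the blocks gives a Jordan form
J =
  [-4,  1,  0,  0]
  [ 0, -4,  0,  0]
  [ 0,  0, -4,  1]
  [ 0,  0,  0, -4]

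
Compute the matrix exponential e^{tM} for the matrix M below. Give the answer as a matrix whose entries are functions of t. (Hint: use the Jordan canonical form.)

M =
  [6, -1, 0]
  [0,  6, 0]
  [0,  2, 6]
e^{tM} =
  [exp(6*t), -t*exp(6*t), 0]
  [0, exp(6*t), 0]
  [0, 2*t*exp(6*t), exp(6*t)]

Strategy: write M = P · J · P⁻¹ where J is a Jordan canonical form, so e^{tM} = P · e^{tJ} · P⁻¹, and e^{tJ} can be computed block-by-block.

M has Jordan form
J =
  [6, 1, 0]
  [0, 6, 0]
  [0, 0, 6]
(up to reordering of blocks).

Per-block formulas:
  For a 1×1 block at λ = 6: exp(t · [6]) = [e^(6t)].
  For a 2×2 Jordan block J_2(6): exp(t · J_2(6)) = e^(6t)·(I + t·N), where N is the 2×2 nilpotent shift.

After assembling e^{tJ} and conjugating by P, we get:

e^{tM} =
  [exp(6*t), -t*exp(6*t), 0]
  [0, exp(6*t), 0]
  [0, 2*t*exp(6*t), exp(6*t)]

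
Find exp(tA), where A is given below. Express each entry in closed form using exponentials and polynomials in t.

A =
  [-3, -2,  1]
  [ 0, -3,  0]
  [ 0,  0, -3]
e^{tA} =
  [exp(-3*t), -2*t*exp(-3*t), t*exp(-3*t)]
  [0, exp(-3*t), 0]
  [0, 0, exp(-3*t)]

Strategy: write A = P · J · P⁻¹ where J is a Jordan canonical form, so e^{tA} = P · e^{tJ} · P⁻¹, and e^{tJ} can be computed block-by-block.

A has Jordan form
J =
  [-3,  1,  0]
  [ 0, -3,  0]
  [ 0,  0, -3]
(up to reordering of blocks).

Per-block formulas:
  For a 2×2 Jordan block J_2(-3): exp(t · J_2(-3)) = e^(-3t)·(I + t·N), where N is the 2×2 nilpotent shift.
  For a 1×1 block at λ = -3: exp(t · [-3]) = [e^(-3t)].

After assembling e^{tJ} and conjugating by P, we get:

e^{tA} =
  [exp(-3*t), -2*t*exp(-3*t), t*exp(-3*t)]
  [0, exp(-3*t), 0]
  [0, 0, exp(-3*t)]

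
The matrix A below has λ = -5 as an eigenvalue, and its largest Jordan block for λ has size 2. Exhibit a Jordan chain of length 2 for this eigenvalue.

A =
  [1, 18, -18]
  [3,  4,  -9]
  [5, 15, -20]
A Jordan chain for λ = -5 of length 2:
v_1 = (6, 3, 5)ᵀ
v_2 = (1, 0, 0)ᵀ

Let N = A − (-5)·I. We want v_2 with N^2 v_2 = 0 but N^1 v_2 ≠ 0; then v_{j-1} := N · v_j for j = 2, …, 2.

Pick v_2 = (1, 0, 0)ᵀ.
Then v_1 = N · v_2 = (6, 3, 5)ᵀ.

Sanity check: (A − (-5)·I) v_1 = (0, 0, 0)ᵀ = 0. ✓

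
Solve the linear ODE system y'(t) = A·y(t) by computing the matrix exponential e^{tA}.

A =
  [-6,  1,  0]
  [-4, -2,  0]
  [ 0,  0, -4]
e^{tA} =
  [-2*t*exp(-4*t) + exp(-4*t), t*exp(-4*t), 0]
  [-4*t*exp(-4*t), 2*t*exp(-4*t) + exp(-4*t), 0]
  [0, 0, exp(-4*t)]

Strategy: write A = P · J · P⁻¹ where J is a Jordan canonical form, so e^{tA} = P · e^{tJ} · P⁻¹, and e^{tJ} can be computed block-by-block.

A has Jordan form
J =
  [-4,  1,  0]
  [ 0, -4,  0]
  [ 0,  0, -4]
(up to reordering of blocks).

Per-block formulas:
  For a 1×1 block at λ = -4: exp(t · [-4]) = [e^(-4t)].
  For a 2×2 Jordan block J_2(-4): exp(t · J_2(-4)) = e^(-4t)·(I + t·N), where N is the 2×2 nilpotent shift.

After assembling e^{tJ} and conjugating by P, we get:

e^{tA} =
  [-2*t*exp(-4*t) + exp(-4*t), t*exp(-4*t), 0]
  [-4*t*exp(-4*t), 2*t*exp(-4*t) + exp(-4*t), 0]
  [0, 0, exp(-4*t)]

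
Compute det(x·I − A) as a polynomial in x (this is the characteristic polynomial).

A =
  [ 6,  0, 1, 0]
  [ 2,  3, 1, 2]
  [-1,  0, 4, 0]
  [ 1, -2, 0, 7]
x^4 - 20*x^3 + 150*x^2 - 500*x + 625

Expanding det(x·I − A) (e.g. by cofactor expansion or by noting that A is similar to its Jordan form J, which has the same characteristic polynomial as A) gives
  χ_A(x) = x^4 - 20*x^3 + 150*x^2 - 500*x + 625
which factors as (x - 5)^4. The eigenvalues (with algebraic multiplicities) are λ = 5 with multiplicity 4.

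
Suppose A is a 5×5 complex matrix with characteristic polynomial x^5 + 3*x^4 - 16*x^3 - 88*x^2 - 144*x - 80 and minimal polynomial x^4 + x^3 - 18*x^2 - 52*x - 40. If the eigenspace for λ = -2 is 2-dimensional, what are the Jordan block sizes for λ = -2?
Block sizes for λ = -2: [3, 1]

Step 1 — from the characteristic polynomial, algebraic multiplicity of λ = -2 is 4. From dim ker(A − (-2)·I) = 2, there are exactly 2 Jordan blocks for λ = -2.
Step 2 — from the minimal polynomial, the factor (x + 2)^3 tells us the largest block for λ = -2 has size 3.
Step 3 — with total size 4, 2 blocks, and largest block 3, the block sizes (in nonincreasing order) are [3, 1].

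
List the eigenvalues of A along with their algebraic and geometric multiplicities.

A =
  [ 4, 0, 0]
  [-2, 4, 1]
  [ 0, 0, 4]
λ = 4: alg = 3, geom = 2

Step 1 — factor the characteristic polynomial to read off the algebraic multiplicities:
  χ_A(x) = (x - 4)^3

Step 2 — compute geometric multiplicities via the rank-nullity identity g(λ) = n − rank(A − λI):
  rank(A − (4)·I) = 1, so dim ker(A − (4)·I) = n − 1 = 2

Summary:
  λ = 4: algebraic multiplicity = 3, geometric multiplicity = 2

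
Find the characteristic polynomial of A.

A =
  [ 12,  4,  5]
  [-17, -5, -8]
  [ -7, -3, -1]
x^3 - 6*x^2 + 12*x - 8

Expanding det(x·I − A) (e.g. by cofactor expansion or by noting that A is similar to its Jordan form J, which has the same characteristic polynomial as A) gives
  χ_A(x) = x^3 - 6*x^2 + 12*x - 8
which factors as (x - 2)^3. The eigenvalues (with algebraic multiplicities) are λ = 2 with multiplicity 3.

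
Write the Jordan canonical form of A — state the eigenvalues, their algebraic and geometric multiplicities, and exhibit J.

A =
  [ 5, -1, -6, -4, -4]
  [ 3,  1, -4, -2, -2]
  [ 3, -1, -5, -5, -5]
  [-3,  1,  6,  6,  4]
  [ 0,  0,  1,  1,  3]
J_2(2) ⊕ J_2(2) ⊕ J_1(2)

The characteristic polynomial is
  det(x·I − A) = x^5 - 10*x^4 + 40*x^3 - 80*x^2 + 80*x - 32 = (x - 2)^5

Eigenvalues and multiplicities (the geometric multiplicity of λ is n − rank(A − λI), which equals the number of Jordan blocks for λ):
  λ = 2: algebraic multiplicity = 5, geometric multiplicity = 3

Determining the block sizes for each eigenvalue:
  λ = 2: with am = 5 and gm = 3, the partition is not yet determined (e.g. several partitions of 5 into 3 parts exist). Let N = A − (2)·I. Computing rank(N^1) = 2, rank(N^2) = 0; the number of blocks of size ≥ j is rank(N^{j−1}) − rank(N^j), giving [3, 2]. So we have 2 block(s) of size 2, 1 block(s) of size 1 → block sizes [2, 2, 1]

Assembling the blocks gives a Jordan form
J =
  [2, 1, 0, 0, 0]
  [0, 2, 0, 0, 0]
  [0, 0, 2, 1, 0]
  [0, 0, 0, 2, 0]
  [0, 0, 0, 0, 2]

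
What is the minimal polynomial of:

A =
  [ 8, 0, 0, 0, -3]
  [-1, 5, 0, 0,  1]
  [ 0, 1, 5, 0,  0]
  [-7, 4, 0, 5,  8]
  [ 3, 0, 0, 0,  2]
x^3 - 15*x^2 + 75*x - 125

The characteristic polynomial is χ_A(x) = (x - 5)^5, so the eigenvalues are known. The minimal polynomial is
  m_A(x) = Π_λ (x − λ)^{k_λ}
where k_λ is the size of the *largest* Jordan block for λ (equivalently, the smallest k with (A − λI)^k v = 0 for every generalised eigenvector v of λ).

  λ = 5: largest Jordan block has size 3, contributing (x − 5)^3

So m_A(x) = (x - 5)^3 = x^3 - 15*x^2 + 75*x - 125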